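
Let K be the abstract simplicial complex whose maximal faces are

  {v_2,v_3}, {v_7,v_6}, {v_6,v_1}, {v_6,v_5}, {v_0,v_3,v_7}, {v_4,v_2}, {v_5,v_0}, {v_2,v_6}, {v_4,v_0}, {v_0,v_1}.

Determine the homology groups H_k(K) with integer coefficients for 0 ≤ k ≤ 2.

H_0 ≅ Z,  H_1 ≅ Z^4,  H_2 = 0.

Take the total order v_0 < v_1 < v_2 < v_3 < v_4 < v_5 < v_6 < v_7 on the vertex set. Then K (dimension 2) consists of the simplices:

  0-simplices (8): [v_0], [v_1], [v_2], [v_3], [v_4], [v_5], [v_6], [v_7]
  1-simplices (12): [v_0,v_1], [v_0,v_3], [v_0,v_4], [v_0,v_5], [v_0,v_7], [v_1,v_6], [v_2,v_3], [v_2,v_4], [v_2,v_6], [v_3,v_7], [v_5,v_6], [v_6,v_7]
  2-simplices (1): [v_0,v_3,v_7]

so the chain groups are C_0 ≅ Z^8, C_1 ≅ Z^12, C_2 ≅ Z^1.

∂_1: C_1 → C_0 sends each edge [p,q] (with p < q) to q − p. For instance
  ∂[v_0,v_5] = [v_5] − [v_0].
As a 8×12 matrix over Z this has rank 7, with invariant factors (1,1,1,1,1,1,1).

Boundary ∂_2: C_2 → C_1 sends each 2-simplex [p,q,r] to [q,r] − [p,r] + [p,q]. For instance
  ∂[v_0,v_3,v_7] = [v_3,v_7] − [v_0,v_7] + [v_0,v_3].
The resulting 12×1 matrix has rank 1, and its Smith normal form has invariant factors (1).

Reading off H_k = ker ∂_k / im ∂_{k+1}:

  H_0: rank C_0 − rank ∂_1 = 8 − 7 = 1, and the invariant factors of ∂_1 are all 1, so H_0 = Z.
  H_1: rank ker ∂_1 − rank ∂_2 = (12 − 7) − 1 = 4, and the invariant factors of ∂_2 are all 1, so H_1 = Z^4.
  H_2: rank ker ∂_2 − rank ∂_3 = (1 − 1) − 0 = 0, and there is no ∂_3, so H_2 = 0.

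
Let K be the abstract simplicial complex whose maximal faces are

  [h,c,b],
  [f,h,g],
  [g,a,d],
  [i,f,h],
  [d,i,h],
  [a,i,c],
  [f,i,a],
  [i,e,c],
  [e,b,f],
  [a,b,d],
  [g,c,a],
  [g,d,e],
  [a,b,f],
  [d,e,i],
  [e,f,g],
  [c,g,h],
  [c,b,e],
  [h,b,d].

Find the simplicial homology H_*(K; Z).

Order the vertices as a < b < c < d < e < f < g < h < i. Listing each simplex with vertices in this order, K has dimension 2 with simplices:

  0-simplices (9): a, b, c, d, e, f, g, h, i
  1-simplices (27): ab, ac, ad, af, ag, ai, bc, bd, be, bf, bh, ce, cg, ch, ci, de, dg, dh, di, ef, eg, ei, fg, fh, fi, gh, hi
  2-simplices (18): abd, abf, acg, aci, adg, afi, bce, bch, bdh, bef, cei, cgh, deg, dei, dhi, efg, fgh, fhi

Hence C_0 ≅ Z^9, C_1 ≅ Z^27, C_2 ≅ Z^18.

The boundary map ∂_1: C_1 → C_0 maps an edge to its endpoints' difference, ∂[p,q] = q − p. For instance
  ∂ag = g − a.
As a 9×27 matrix over Z this has rank 8, with invariant factors (1,1,1,1,1,1,1,1).

Boundary ∂_2: C_2 → C_1 acts by ∂[p,q,r] = [q,r] − [p,r] + [p,q]. For instance
  ∂abd = bd − ad + ab,
  ∂bef = ef − bf + be.
The resulting 27×18 matrix has rank 17, and its Smith normal form has invariant factors (1,1,1,1,1,1,1,1,1,1,1,1,1,1,1,1,1).

From H_k ≅ ker(∂_k) / im(∂_{k+1}) we obtain:

  H_0: rank C_0 − rank ∂_1 = 9 − 8 = 1, and the invariant factors of ∂_1 are all 1, so H_0 ≅ Z.
  H_1: rank ker ∂_1 − rank ∂_2 = (27 − 8) − 17 = 2, and the invariant factors of ∂_2 are all 1, so H_1 ≅ Z^2.
  H_2: rank ker ∂_2 − rank ∂_3 = (18 − 17) − 0 = 1, and there is no ∂_3, so H_2 ≅ Z.

H_0 = Z,  H_1 = Z^2,  H_2 = Z.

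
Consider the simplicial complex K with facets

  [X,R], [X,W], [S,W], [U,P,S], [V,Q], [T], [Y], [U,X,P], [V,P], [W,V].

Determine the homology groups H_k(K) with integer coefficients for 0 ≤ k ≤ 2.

Order the vertices as P < Q < R < S < T < U < V < W < X < Y. Listing each simplex with vertices in this order, K has dimension 2 with simplices:

  0-simplices (10): P, Q, R, S, T, U, V, W, X, Y
  1-simplices (11): PS, PU, PV, PX, QV, RX, SU, SW, UX, VW, WX
  2-simplices (2): PSU, PUX

Hence C_0 ≅ Z^10, C_1 ≅ Z^11, C_2 ≅ Z^2.

The boundary map ∂_1: C_1 → C_0 maps an edge to its endpoints' difference, ∂[p,q] = q − p. For instance
  ∂PX = X − P.
The resulting 10×11 matrix has rank 7, and its Smith normal form has invariant factors (1,1,1,1,1,1,1).

∂_2: C_2 → C_1 maps a triangle to the signed sum of its edges. For instance
  ∂PUX = UX − PX + PU,
  ∂PSU = SU − PU + PS.
As a 11×2 matrix over Z this has rank 2, with invariant factors (1,1).

Now H_k = ker ∂_k / im ∂_{k+1}, so:

  H_0: rank C_0 − rank ∂_1 = 10 − 7 = 3, and the invariant factors of ∂_1 are all 1, so H_0 = Z^3.
  H_1: rank ker ∂_1 − rank ∂_2 = (11 − 7) − 2 = 2, and the invariant factors of ∂_2 are all 1, so H_1 = Z^2.
  H_2: rank ker ∂_2 − rank ∂_3 = (2 − 2) − 0 = 0, and there is no ∂_3, so H_2 = 0.

H_0 = Z^3,  H_1 = Z^2,  H_2 = 0.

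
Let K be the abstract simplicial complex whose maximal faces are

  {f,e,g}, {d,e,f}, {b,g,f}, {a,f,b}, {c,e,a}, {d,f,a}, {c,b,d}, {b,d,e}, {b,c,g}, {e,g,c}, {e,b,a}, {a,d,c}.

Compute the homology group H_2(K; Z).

Fix the vertex order a < b < c < d < e < f < g and write every simplex with vertices in increasing order. Then dim K = 2 and the simplices of K are:

  0-simplices (7): a, b, c, d, e, f, g
  1-simplices (18): ab, ac, ad, ae, af, bc, bd, be, bf, bg, cd, ce, cg, de, df, ef, eg, fg
  2-simplices (12): abe, abf, acd, ace, adf, bcd, bcg, bde, bfg, ceg, def, efg

giving chain groups C_0 ≅ Z^7, C_1 ≅ Z^18, C_2 ≅ Z^12.

∂_1: C_1 → C_0 maps an edge to its endpoints' difference, ∂[p,q] = q − p. For instance
  ∂af = f − a.
As a 7×18 matrix over Z this has rank 6, with invariant factors (1,1,1,1,1,1).

Boundary ∂_2: C_2 → C_1 acts by ∂[p,q,r] = [q,r] − [p,r] + [p,q]. For instance
  ∂ceg = eg − cg + ce,
  ∂abf = bf − af + ab.
The resulting 18×12 matrix has rank 12, and its Smith normal form has invariant factors (1,1,1,1,1,1,1,1,1,1,1,2).

Reading off H_k = ker ∂_k / im ∂_{k+1}:

  H_2: rank ker ∂_2 − rank ∂_3 = (12 − 12) − 0 = 0, and there is no ∂_3, so H_2 = 0.

H_2 = 0.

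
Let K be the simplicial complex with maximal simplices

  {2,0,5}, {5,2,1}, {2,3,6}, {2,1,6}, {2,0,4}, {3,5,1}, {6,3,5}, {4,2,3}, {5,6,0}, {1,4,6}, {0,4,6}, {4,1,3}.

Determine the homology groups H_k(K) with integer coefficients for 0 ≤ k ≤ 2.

We work with the vertex ordering 0 < 1 < 2 < 3 < 4 < 5 < 6. The simplices of K, each written with vertices in increasing order, are:

  0-simplices (7): [0], [1], [2], [3], [4], [5], [6]
  1-simplices (18): [0,2], [0,4], [0,5], [0,6], [1,2], [1,3], [1,4], [1,5], [1,6], [2,3], [2,4], [2,5], [2,6], [3,4], [3,5], [3,6], [4,6], [5,6]
  2-simplices (12): [0,2,4], [0,2,5], [0,4,6], [0,5,6], [1,2,5], [1,2,6], [1,3,4], [1,3,5], [1,4,6], [2,3,4], [2,3,6], [3,5,6]

Hence C_0 ≅ Z^7, C_1 ≅ Z^18, C_2 ≅ Z^12.

Boundary ∂_1: C_1 → C_0 maps an edge to its endpoints' difference, ∂[p,q] = q − p. For instance
  ∂[1,5] = [5] − [1].
The resulting 7×18 matrix has rank 6, and its Smith normal form has invariant factors (1,1,1,1,1,1).

The boundary map ∂_2: C_2 → C_1 sends each 2-simplex [p,q,r] to [q,r] − [p,r] + [p,q]. For instance
  ∂[1,2,6] = [2,6] − [1,6] + [1,2],
  ∂[0,2,4] = [2,4] − [0,4] + [0,2].
This gives a 18×12 integer matrix of rank 12; reducing to Smith normal form yields diagonal entries (1,1,1,1,1,1,1,1,1,1,1,2).

Now H_k = ker ∂_k / im ∂_{k+1}, so:

  H_0: rank C_0 − rank ∂_1 = 7 − 6 = 1, and the invariant factors of ∂_1 are all 1, so H_0 = Z.
  H_1: rank ker ∂_1 − rank ∂_2 = (18 − 6) − 12 = 0, and ∂_2 has invariant factor 2 > 1, so H_1 = Z/2.
  H_2: rank ker ∂_2 − rank ∂_3 = (12 − 12) − 0 = 0, and there is no ∂_3, so H_2 = 0.

H_0 ≅ Z,  H_1 ≅ Z/2,  H_2 = 0.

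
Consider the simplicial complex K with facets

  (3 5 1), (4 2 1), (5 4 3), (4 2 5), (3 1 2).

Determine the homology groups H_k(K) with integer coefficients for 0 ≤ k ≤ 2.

H_0 ≅ Z,  H_1 ≅ Z,  H_2 = 0.

Order the vertices as 1 < 2 < 3 < 4 < 5. Listing each simplex with vertices in this order, K has dimension 2 with simplices:

  0-simplices (5): [1], [2], [3], [4], [5]
  1-simplices (10): [1,2], [1,3], [1,4], [1,5], [2,3], [2,4], [2,5], [3,4], [3,5], [4,5]
  2-simplices (5): [1,2,3], [1,2,4], [1,3,5], [2,4,5], [3,4,5]

giving chain groups C_0 ≅ Z^5, C_1 ≅ Z^10, C_2 ≅ Z^5.

∂_1: C_1 → C_0 maps an edge to its endpoints' difference, ∂[p,q] = q − p. For instance
  ∂[3,4] = [4] − [3].
This gives a 5×10 integer matrix of rank 4; reducing to Smith normal form yields diagonal entries (1,1,1,1).

Boundary ∂_2: C_2 → C_1 sends each 2-simplex [p,q,r] to [q,r] − [p,r] + [p,q]. For instance
  ∂[3,4,5] = [4,5] − [3,5] + [3,4],
  ∂[2,4,5] = [4,5] − [2,5] + [2,4].
The resulting 10×5 matrix has rank 5, and its Smith normal form has invariant factors (1,1,1,1,1).

Reading off H_k = ker ∂_k / im ∂_{k+1}:

  H_0: rank C_0 − rank ∂_1 = 5 − 4 = 1, and the invariant factors of ∂_1 are all 1, so H_0 ≅ Z.
  H_1: rank ker ∂_1 − rank ∂_2 = (10 − 4) − 5 = 1, and the invariant factors of ∂_2 are all 1, so H_1 ≅ Z.
  H_2: rank ker ∂_2 − rank ∂_3 = (5 − 5) − 0 = 0, and there is no ∂_3, so H_2 ≅ 0.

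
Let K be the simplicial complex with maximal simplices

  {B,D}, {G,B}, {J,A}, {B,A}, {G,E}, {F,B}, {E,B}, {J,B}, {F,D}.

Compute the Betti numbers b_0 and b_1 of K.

b_0 = 1, b_1 = 3.

Fix the vertex order A < B < D < E < F < G < J and write every simplex with vertices in increasing order. Then dim K = 1 and the simplices of K are:

  0-simplices (7): A, B, D, E, F, G, J
  1-simplices (9): AB, AJ, BD, BE, BF, BG, BJ, DF, EG

giving chain groups C_0 ≅ Z^7, C_1 ≅ Z^9.

The boundary map ∂_1: C_1 → C_0 sends each edge [p,q] (with p < q) to q − p. For instance
  ∂BG = G − B.
The resulting 7×9 matrix has rank 6, and its Smith normal form has invariant factors (1,1,1,1,1,1).

Computing H_k = (kernel of ∂_k) / (image of ∂_{k+1}):

  H_0: rank C_0 − rank ∂_1 = 7 − 6 = 1, and the invariant factors of ∂_1 are all 1, so H_0 ≅ Z.
  H_1: rank ker ∂_1 − rank ∂_2 = (9 − 6) − 0 = 3, and there is no ∂_2, so H_1 ≅ Z^3.

As a check, the Euler characteristic is 7 − 9 = -2, which agrees with 1 − 3 = -2.
(K is a triangulation of a wedge of 3 circles.)

Hence the Betti numbers are b_0 = 1, b_1 = 3.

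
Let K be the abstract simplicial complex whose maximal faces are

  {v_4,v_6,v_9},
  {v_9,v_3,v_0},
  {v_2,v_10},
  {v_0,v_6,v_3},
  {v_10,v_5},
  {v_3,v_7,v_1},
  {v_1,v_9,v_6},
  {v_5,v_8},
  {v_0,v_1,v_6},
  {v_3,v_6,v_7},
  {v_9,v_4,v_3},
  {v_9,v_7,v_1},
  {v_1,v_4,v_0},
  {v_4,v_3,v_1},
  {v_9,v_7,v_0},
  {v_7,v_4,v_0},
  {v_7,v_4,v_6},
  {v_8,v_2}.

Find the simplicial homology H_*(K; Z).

H_0 = Z^2,  H_1 = Z^3,  H_2 = Z.

We work with the vertex ordering v_0 < v_1 < v_2 < v_3 < v_4 < v_5 < v_6 < v_7 < v_8 < v_9 < v_10. The simplices of K, each written with vertices in increasing order, are:

  0-simplices (11): [v_0], [v_1], [v_2], [v_3], [v_4], [v_5], [v_6], [v_7], [v_8], [v_9], [v_10]
  1-simplices (25): (25 of them)
  2-simplices (14): (14 of them)

Hence C_0 ≅ Z^11, C_1 ≅ Z^25, C_2 ≅ Z^14.

The boundary map ∂_1: C_1 → C_0 maps an edge to its endpoints' difference, ∂[p,q] = q − p.
The 11×25 boundary matrix has rank 9 and Smith normal form diag(1,1,1,1,1,1,1,1,1).

The boundary map ∂_2: C_2 → C_1 maps a triangle to the signed sum of its edges. For instance
  ∂[v_1,v_3,v_7] = [v_3,v_7] − [v_1,v_7] + [v_1,v_3],
  ∂[v_4,v_6,v_7] = [v_6,v_7] − [v_4,v_7] + [v_4,v_6].
This gives a 25×14 integer matrix of rank 13; reducing to Smith normal form yields diagonal entries (1,1,1,1,1,1,1,1,1,1,1,1,1).

From H_k ≅ ker(∂_k) / im(∂_{k+1}) we obtain:

  H_0: rank C_0 − rank ∂_1 = 11 − 9 = 2, and the invariant factors of ∂_1 are all 1, so H_0 = Z^2.
  H_1: rank ker ∂_1 − rank ∂_2 = (25 − 9) − 13 = 3, and the invariant factors of ∂_2 are all 1, so H_1 = Z^3.
  H_2: rank ker ∂_2 − rank ∂_3 = (14 − 13) − 0 = 1, and there is no ∂_3, so H_2 = Z.

As a check, the Euler characteristic is 11 − 25 + 14 = 0, which agrees with 2 − 3 + 1 = 0.
(K is a triangulation of the disjoint union of the circle S^1 and the torus T^2.)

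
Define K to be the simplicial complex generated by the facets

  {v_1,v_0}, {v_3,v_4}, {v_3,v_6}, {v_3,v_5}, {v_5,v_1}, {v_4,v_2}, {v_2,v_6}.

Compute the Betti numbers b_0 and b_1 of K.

Take the total order v_0 < v_1 < v_2 < v_3 < v_4 < v_5 < v_6 on the vertex set. Then K (dimension 1) consists of the simplices:

  0-simplices (7): [v_0], [v_1], [v_2], [v_3], [v_4], [v_5], [v_6]
  1-simplices (7): [v_0,v_1], [v_1,v_5], [v_2,v_4], [v_2,v_6], [v_3,v_4], [v_3,v_5], [v_3,v_6]

giving chain groups C_0 ≅ Z^7, C_1 ≅ Z^7.

∂_1: C_1 → C_0 sends each edge [p,q] (with p < q) to q − p.
As a 7×7 matrix over Z this has rank 6, with invariant factors (1,1,1,1,1,1).

Computing H_k = (kernel of ∂_k) / (image of ∂_{k+1}):

  H_0: rank C_0 − rank ∂_1 = 7 − 6 = 1, and the invariant factors of ∂_1 are all 1, so H_0 ≅ Z.
  H_1: rank ker ∂_1 − rank ∂_2 = (7 − 6) − 0 = 1, and there is no ∂_2, so H_1 ≅ Z.

Hence the Betti numbers are b_0 = 1, b_1 = 1.

b_0 = 1, b_1 = 1.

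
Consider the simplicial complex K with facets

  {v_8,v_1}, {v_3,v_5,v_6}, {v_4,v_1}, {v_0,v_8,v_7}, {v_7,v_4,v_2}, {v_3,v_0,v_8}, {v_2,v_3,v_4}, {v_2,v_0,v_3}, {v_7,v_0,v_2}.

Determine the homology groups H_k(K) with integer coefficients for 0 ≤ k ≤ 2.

H_0 = Z,  H_1 = Z,  H_2 = 0.

Fix the vertex order v_0 < v_1 < v_2 < v_3 < v_4 < v_5 < v_6 < v_7 < v_8 and write every simplex with vertices in increasing order. Then dim K = 2 and the simplices of K are:

  0-simplices (9): [v_0], [v_1], [v_2], [v_3], [v_4], [v_5], [v_6], [v_7], [v_8]
  1-simplices (16): (16 of them)
  2-simplices (7): [v_0,v_2,v_3], [v_0,v_2,v_7], [v_0,v_3,v_8], [v_0,v_7,v_8], [v_2,v_3,v_4], [v_2,v_4,v_7], [v_3,v_5,v_6]

so the chain groups are C_0 ≅ Z^9, C_1 ≅ Z^16, C_2 ≅ Z^7.

Boundary ∂_1: C_1 → C_0 maps an edge to its endpoints' difference, ∂[p,q] = q − p.
This gives a 9×16 integer matrix of rank 8; reducing to Smith normal form yields diagonal entries (1,1,1,1,1,1,1,1).

The boundary map ∂_2: C_2 → C_1 maps a triangle to the signed sum of its edges. For instance
  ∂[v_0,v_2,v_3] = [v_2,v_3] − [v_0,v_3] + [v_0,v_2],
  ∂[v_0,v_2,v_7] = [v_2,v_7] − [v_0,v_7] + [v_0,v_2].
This gives a 16×7 integer matrix of rank 7; reducing to Smith normal form yields diagonal entries (1,1,1,1,1,1,1).

Reading off H_k = ker ∂_k / im ∂_{k+1}:

  H_0: rank C_0 − rank ∂_1 = 9 − 8 = 1, and the invariant factors of ∂_1 are all 1, so H_0 = Z.
  H_1: rank ker ∂_1 − rank ∂_2 = (16 − 8) − 7 = 1, and the invariant factors of ∂_2 are all 1, so H_1 = Z.
  H_2: rank ker ∂_2 − rank ∂_3 = (7 − 7) − 0 = 0, and there is no ∂_3, so H_2 = 0.

As a check, the Euler characteristic is 9 − 16 + 7 = 0, which agrees with 1 − 1 + 0 = 0.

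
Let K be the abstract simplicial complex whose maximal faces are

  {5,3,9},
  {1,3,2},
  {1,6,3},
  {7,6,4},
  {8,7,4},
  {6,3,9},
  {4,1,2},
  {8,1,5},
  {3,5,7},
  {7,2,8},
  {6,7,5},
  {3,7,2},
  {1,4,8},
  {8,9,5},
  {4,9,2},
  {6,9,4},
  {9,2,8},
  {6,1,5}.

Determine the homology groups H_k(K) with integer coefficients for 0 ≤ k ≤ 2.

Fix the vertex order 1 < 2 < 3 < 4 < 5 < 6 < 7 < 8 < 9 and write every simplex with vertices in increasing order. Then dim K = 2 and the simplices of K are:

  0-simplices (9): [1], [2], [3], [4], [5], [6], [7], [8], [9]
  1-simplices (27): (27 of them)
  2-simplices (18): [1,2,3], [1,2,4], [1,3,6], [1,4,8], [1,5,6], [1,5,8], [2,3,7], [2,4,9], [2,7,8], [2,8,9], [3,5,7], [3,5,9], [3,6,9], [4,6,7], [4,6,9], [4,7,8], [5,6,7], [5,8,9]

giving chain groups C_0 ≅ Z^9, C_1 ≅ Z^27, C_2 ≅ Z^18.

∂_1: C_1 → C_0 sends each edge [p,q] (with p < q) to q − p. For instance
  ∂[3,6] = [6] − [3].
As a 9×27 matrix over Z this has rank 8, with invariant factors (1,1,1,1,1,1,1,1).

Boundary ∂_2: C_2 → C_1 maps a triangle to the signed sum of its edges. For instance
  ∂[2,7,8] = [7,8] − [2,8] + [2,7],
  ∂[1,5,8] = [5,8] − [1,8] + [1,5].
The resulting 27×18 matrix has rank 18, and its Smith normal form has invariant factors (1,1,1,1,1,1,1,1,1,1,1,1,1,1,1,1,1,2).

Computing H_k = (kernel of ∂_k) / (image of ∂_{k+1}):

  H_0: rank C_0 − rank ∂_1 = 9 − 8 = 1, and the invariant factors of ∂_1 are all 1, so H_0 ≅ Z.
  H_1: rank ker ∂_1 − rank ∂_2 = (27 − 8) − 18 = 1, and ∂_2 has invariant factor 2 > 1, so H_1 ≅ Z ⊕ Z_2.
  H_2: rank ker ∂_2 − rank ∂_3 = (18 − 18) − 0 = 0, and there is no ∂_3, so H_2 ≅ 0.

(K is a triangulation of the Klein bottle.)

H_0 = Z,  H_1 = Z ⊕ Z_2,  H_2 = 0.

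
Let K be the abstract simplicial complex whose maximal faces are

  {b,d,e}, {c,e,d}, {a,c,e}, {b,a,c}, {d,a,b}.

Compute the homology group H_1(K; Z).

H_1 = Z.

Fix the vertex order a < b < c < d < e and write every simplex with vertices in increasing order. Then dim K = 2 and the simplices of K are:

  0-simplices (5): a, b, c, d, e
  1-simplices (10): ab, ac, ad, ae, bc, bd, be, cd, ce, de
  2-simplices (5): abc, abd, ace, bde, cde

giving chain groups C_0 ≅ Z^5, C_1 ≅ Z^10, C_2 ≅ Z^5.

The boundary map ∂_1: C_1 → C_0 maps an edge to its endpoints' difference, ∂[p,q] = q − p. For instance
  ∂be = e − b.
As a 5×10 matrix over Z this has rank 4, with invariant factors (1,1,1,1).

The boundary map ∂_2: C_2 → C_1 sends each 2-simplex [p,q,r] to [q,r] − [p,r] + [p,q]. For instance
  ∂bde = de − be + bd,
  ∂ace = ce − ae + ac.
This gives a 10×5 integer matrix of rank 5; reducing to Smith normal form yields diagonal entries (1,1,1,1,1).

Computing H_k = (kernel of ∂_k) / (image of ∂_{k+1}):

  H_1: rank ker ∂_1 − rank ∂_2 = (10 − 4) − 5 = 1, and the invariant factors of ∂_2 are all 1, so H_1 = Z.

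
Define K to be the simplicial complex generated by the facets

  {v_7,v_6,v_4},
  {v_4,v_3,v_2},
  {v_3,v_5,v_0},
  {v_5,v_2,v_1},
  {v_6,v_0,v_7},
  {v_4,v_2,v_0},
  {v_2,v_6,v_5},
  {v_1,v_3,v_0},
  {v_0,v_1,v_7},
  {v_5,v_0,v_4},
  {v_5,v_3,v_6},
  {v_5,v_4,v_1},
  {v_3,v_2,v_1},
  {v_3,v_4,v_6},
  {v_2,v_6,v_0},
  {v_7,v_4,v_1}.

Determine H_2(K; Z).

H_2 = Z.

Fix the vertex order v_0 < v_1 < v_2 < v_3 < v_4 < v_5 < v_6 < v_7 and write every simplex with vertices in increasing order. Then dim K = 2 and the simplices of K are:

  0-simplices (8): [v_0], [v_1], [v_2], [v_3], [v_4], [v_5], [v_6], [v_7]
  1-simplices (24): (24 of them)
  2-simplices (16): (16 of them)

Hence C_0 ≅ Z^8, C_1 ≅ Z^24, C_2 ≅ Z^16.

The boundary map ∂_1: C_1 → C_0 maps an edge to its endpoints' difference, ∂[p,q] = q − p.
This gives a 8×24 integer matrix of rank 7; reducing to Smith normal form yields diagonal entries (1,1,1,1,1,1,1).

Boundary ∂_2: C_2 → C_1 maps a triangle to the signed sum of its edges. For instance
  ∂[v_3,v_4,v_6] = [v_4,v_6] − [v_3,v_6] + [v_3,v_4],
  ∂[v_1,v_2,v_3] = [v_2,v_3] − [v_1,v_3] + [v_1,v_2].
As a 24×16 matrix over Z this has rank 15, with invariant factors (1,1,1,1,1,1,1,1,1,1,1,1,1,1,1).

Reading off H_k = ker ∂_k / im ∂_{k+1}:

  H_2: rank ker ∂_2 − rank ∂_3 = (16 − 15) − 0 = 1, and there is no ∂_3, so H_2 = Z.

(K is a triangulation of the torus T^2.)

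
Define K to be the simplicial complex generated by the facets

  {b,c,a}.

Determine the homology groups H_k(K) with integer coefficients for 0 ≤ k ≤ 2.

K has 3 vertices, 3 edges, 1 triangle.
rank ∂_0 = 0, rank ∂_1 = 2 ⇒ b_0 = 3 − 0 − 2 = 1; all invariant factors of ∂_1 are 1 so no torsion. So H_0 ≅ Z.
rank ∂_1 = 2, rank ∂_2 = 1 ⇒ b_1 = 3 − 2 − 1 = 0; all invariant factors of ∂_2 are 1 so no torsion. So H_1 ≅ 0.
rank ∂_2 = 1, rank ∂_3 = 0 ⇒ b_2 = 1 − 1 − 0 = 0. So H_2 ≅ 0.

H_0 ≅ Z,  H_1 = 0,  H_2 = 0.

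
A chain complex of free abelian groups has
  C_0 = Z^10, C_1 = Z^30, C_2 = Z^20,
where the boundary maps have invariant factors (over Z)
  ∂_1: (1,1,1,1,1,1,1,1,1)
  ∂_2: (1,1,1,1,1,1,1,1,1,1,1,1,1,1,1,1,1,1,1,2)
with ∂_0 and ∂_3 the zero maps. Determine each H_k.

H_0 ≅ Z,  H_1 ≅ Z × Z/2,  H_2 = 0.

H_0: b_0 = 10 − 0 − 9 = 1; torsion from ∂_1 factors > 1: none. So H_0 ≅ Z.
H_1: b_1 = 30 − 9 − 20 = 1; torsion from ∂_2 factors > 1: [2]. So H_1 ≅ Z × Z/2.
H_2: b_2 = 20 − 20 − 0 = 0; torsion from ∂_3 factors > 1: none. So H_2 ≅ 0.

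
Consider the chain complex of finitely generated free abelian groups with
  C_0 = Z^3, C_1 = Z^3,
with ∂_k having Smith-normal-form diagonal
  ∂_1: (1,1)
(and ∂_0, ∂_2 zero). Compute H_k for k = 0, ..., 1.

H_0 ≅ Z,  H_1 ≅ Z.

H_0: b_0 = 3 − 0 − 2 = 1; torsion from ∂_1 factors > 1: none. So H_0 ≅ Z.
H_1: b_1 = 3 − 2 − 0 = 1; torsion from ∂_2 factors > 1: none. So H_1 ≅ Z.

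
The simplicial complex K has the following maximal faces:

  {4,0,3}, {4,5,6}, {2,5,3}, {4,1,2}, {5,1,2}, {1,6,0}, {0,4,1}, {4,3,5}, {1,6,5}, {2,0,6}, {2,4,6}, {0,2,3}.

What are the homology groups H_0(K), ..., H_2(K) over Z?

H_0 = Z,  H_1 = Z/2,  H_2 = 0.

Order the vertices as 0 < 1 < 2 < 3 < 4 < 5 < 6. Listing each simplex with vertices in this order, K has dimension 2 with simplices:

  0-simplices (7): [0], [1], [2], [3], [4], [5], [6]
  1-simplices (18): [0,1], [0,2], [0,3], [0,4], [0,6], [1,2], [1,4], [1,5], [1,6], [2,3], [2,4], [2,5], [2,6], [3,4], [3,5], [4,5], [4,6], [5,6]
  2-simplices (12): [0,1,4], [0,1,6], [0,2,3], [0,2,6], [0,3,4], [1,2,4], [1,2,5], [1,5,6], [2,3,5], [2,4,6], [3,4,5], [4,5,6]

so the chain groups are C_0 ≅ Z^7, C_1 ≅ Z^18, C_2 ≅ Z^12.

Boundary ∂_1: C_1 → C_0 sends each edge [p,q] (with p < q) to q − p.
As a 7×18 matrix over Z this has rank 6, with invariant factors (1,1,1,1,1,1).

∂_2: C_2 → C_1 maps a triangle to the signed sum of its edges. For instance
  ∂[1,2,5] = [2,5] − [1,5] + [1,2],
  ∂[0,1,6] = [1,6] − [0,6] + [0,1].
As a 18×12 matrix over Z this has rank 12, with invariant factors (1,1,1,1,1,1,1,1,1,1,1,2).

Computing H_k = (kernel of ∂_k) / (image of ∂_{k+1}):

  H_0: rank C_0 − rank ∂_1 = 7 − 6 = 1, and the invariant factors of ∂_1 are all 1, so H_0 = Z.
  H_1: rank ker ∂_1 − rank ∂_2 = (18 − 6) − 12 = 0, and ∂_2 has invariant factor 2 > 1, so H_1 = Z/2.
  H_2: rank ker ∂_2 − rank ∂_3 = (12 − 12) − 0 = 0, and there is no ∂_3, so H_2 = 0.

As a check, the Euler characteristic is 7 − 18 + 12 = 1, which agrees with 1 − 0 + 0 = 1.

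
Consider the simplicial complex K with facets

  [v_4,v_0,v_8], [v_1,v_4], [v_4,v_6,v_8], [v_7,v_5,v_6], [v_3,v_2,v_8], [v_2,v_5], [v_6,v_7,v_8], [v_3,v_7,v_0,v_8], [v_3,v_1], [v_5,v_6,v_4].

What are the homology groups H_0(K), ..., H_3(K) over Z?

H_0 ≅ Z,  H_1 ≅ Z^2,  H_2 = 0,  H_3 = 0.

Order the vertices as v_0 < v_1 < v_2 < v_3 < v_4 < v_5 < v_6 < v_7 < v_8. Listing each simplex with vertices in this order, K has dimension 3 with simplices:

  0-simplices (9): [v_0], [v_1], [v_2], [v_3], [v_4], [v_5], [v_6], [v_7], [v_8]
  1-simplices (19): (19 of them)
  2-simplices (10): [v_0,v_3,v_7], [v_0,v_3,v_8], [v_0,v_4,v_8], [v_0,v_7,v_8], [v_2,v_3,v_8], [v_3,v_7,v_8], [v_4,v_5,v_6], [v_4,v_6,v_8], [v_5,v_6,v_7], [v_6,v_7,v_8]
  3-simplices (1): [v_0,v_3,v_7,v_8]

so the chain groups are C_0 ≅ Z^9, C_1 ≅ Z^19, C_2 ≅ Z^10, C_3 ≅ Z^1.

Boundary ∂_1: C_1 → C_0 maps an edge to its endpoints' difference, ∂[p,q] = q − p.
The resulting 9×19 matrix has rank 8, and its Smith normal form has invariant factors (1,1,1,1,1,1,1,1).

Boundary ∂_2: C_2 → C_1 maps a triangle to the signed sum of its edges. For instance
  ∂[v_5,v_6,v_7] = [v_6,v_7] − [v_5,v_7] + [v_5,v_6],
  ∂[v_0,v_3,v_8] = [v_3,v_8] − [v_0,v_8] + [v_0,v_3].
The resulting 19×10 matrix has rank 9, and its Smith normal form has invariant factors (1,1,1,1,1,1,1,1,1).

∂_3: C_3 → C_2 sends each 3-simplex σ to the alternating sum Σ_i (−1)^i (σ with its i-th vertex removed). For instance
  ∂[v_0,v_3,v_7,v_8] = [v_3,v_7,v_8] − [v_0,v_7,v_8] + [v_0,v_3,v_8] − [v_0,v_3,v_7].
The resulting 10×1 matrix has rank 1, and its Smith normal form has invariant factors (1).

Reading off H_k = ker ∂_k / im ∂_{k+1}:

  H_0: rank C_0 − rank ∂_1 = 9 − 8 = 1, and the invariant factors of ∂_1 are all 1, so H_0 ≅ Z.
  H_1: rank ker ∂_1 − rank ∂_2 = (19 − 8) − 9 = 2, and the invariant factors of ∂_2 are all 1, so H_1 ≅ Z^2.
  H_2: rank ker ∂_2 − rank ∂_3 = (10 − 9) − 1 = 0, and the invariant factors of ∂_3 are all 1, so H_2 ≅ 0.
  H_3: rank ker ∂_3 − rank ∂_4 = (1 − 1) − 0 = 0, and there is no ∂_4, so H_3 ≅ 0.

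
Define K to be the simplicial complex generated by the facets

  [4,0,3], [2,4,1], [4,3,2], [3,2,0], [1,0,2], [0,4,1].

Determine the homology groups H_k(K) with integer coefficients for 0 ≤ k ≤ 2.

H_0 = Z,  H_1 = 0,  H_2 = Z.

Fix the vertex order 0 < 1 < 2 < 3 < 4 and write every simplex with vertices in increasing order. Then dim K = 2 and the simplices of K are:

  0-simplices (5): [0], [1], [2], [3], [4]
  1-simplices (9): [0,1], [0,2], [0,3], [0,4], [1,2], [1,4], [2,3], [2,4], [3,4]
  2-simplices (6): [0,1,2], [0,1,4], [0,2,3], [0,3,4], [1,2,4], [2,3,4]

giving chain groups C_0 ≅ Z^5, C_1 ≅ Z^9, C_2 ≅ Z^6.

∂_1: C_1 → C_0 is given by ∂[p,q] = [q] − [p].
The resulting 5×9 matrix has rank 4, and its Smith normal form has invariant factors (1,1,1,1).

∂_2: C_2 → C_1 acts by ∂[p,q,r] = [q,r] − [p,r] + [p,q]. For instance
  ∂[1,2,4] = [2,4] − [1,4] + [1,2],
  ∂[0,2,3] = [2,3] − [0,3] + [0,2].
This gives a 9×6 integer matrix of rank 5; reducing to Smith normal form yields diagonal entries (1,1,1,1,1).

Now H_k = ker ∂_k / im ∂_{k+1}, so:

  H_0: rank C_0 − rank ∂_1 = 5 − 4 = 1, and the invariant factors of ∂_1 are all 1, so H_0 = Z.
  H_1: rank ker ∂_1 − rank ∂_2 = (9 − 4) − 5 = 0, and the invariant factors of ∂_2 are all 1, so H_1 = 0.
  H_2: rank ker ∂_2 − rank ∂_3 = (6 − 5) − 0 = 1, and there is no ∂_3, so H_2 = Z.

As a check, the Euler characteristic is 5 − 9 + 6 = 2, which agrees with 1 − 0 + 1 = 2.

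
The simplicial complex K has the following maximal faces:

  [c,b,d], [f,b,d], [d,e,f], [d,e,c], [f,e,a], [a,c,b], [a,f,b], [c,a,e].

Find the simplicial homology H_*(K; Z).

H_0 = Z,  H_1 = 0,  H_2 = Z.

We work with the vertex ordering a < b < c < d < e < f. The simplices of K, each written with vertices in increasing order, are:

  0-simplices (6): a, b, c, d, e, f
  1-simplices (12): ab, ac, ae, af, bc, bd, bf, cd, ce, de, df, ef
  2-simplices (8): abc, abf, ace, aef, bcd, bdf, cde, def

Hence C_0 ≅ Z^6, C_1 ≅ Z^12, C_2 ≅ Z^8.

∂_1: C_1 → C_0 maps an edge to its endpoints' difference, ∂[p,q] = q − p. For instance
  ∂ab = b − a.
This gives a 6×12 integer matrix of rank 5; reducing to Smith normal form yields diagonal entries (1,1,1,1,1).

Boundary ∂_2: C_2 → C_1 acts by ∂[p,q,r] = [q,r] − [p,r] + [p,q]. For instance
  ∂aef = ef − af + ae,
  ∂ace = ce − ae + ac.
The resulting 12×8 matrix has rank 7, and its Smith normal form has invariant factors (1,1,1,1,1,1,1).

Computing H_k = (kernel of ∂_k) / (image of ∂_{k+1}):

  H_0: rank C_0 − rank ∂_1 = 6 − 5 = 1, and the invariant factors of ∂_1 are all 1, so H_0 = Z.
  H_1: rank ker ∂_1 − rank ∂_2 = (12 − 5) − 7 = 0, and the invariant factors of ∂_2 are all 1, so H_1 = 0.
  H_2: rank ker ∂_2 − rank ∂_3 = (8 − 7) − 0 = 1, and there is no ∂_3, so H_2 = Z.

(K is a triangulation of the 2-sphere S^2.)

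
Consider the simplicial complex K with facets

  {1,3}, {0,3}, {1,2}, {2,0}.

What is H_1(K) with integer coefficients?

Fix the vertex order 0 < 1 < 2 < 3 and write every simplex with vertices in increasing order. Then dim K = 1 and the simplices of K are:

  0-simplices (4): [0], [1], [2], [3]
  1-simplices (4): [0,2], [0,3], [1,2], [1,3]

so the chain groups are C_0 ≅ Z^4, C_1 ≅ Z^4.

∂_1: C_1 → C_0 sends each edge [p,q] (with p < q) to q − p.
The 4×4 boundary matrix has rank 3 and Smith normal form diag(1,1,1).

From H_k ≅ ker(∂_k) / im(∂_{k+1}) we obtain:

  H_1: rank ker ∂_1 − rank ∂_2 = (4 − 3) − 0 = 1, and there is no ∂_2, so H_1 = Z.

H_1 ≅ Z.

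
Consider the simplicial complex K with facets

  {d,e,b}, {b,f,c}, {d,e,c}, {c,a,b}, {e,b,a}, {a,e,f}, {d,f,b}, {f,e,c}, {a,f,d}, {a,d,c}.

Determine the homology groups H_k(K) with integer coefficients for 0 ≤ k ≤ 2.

H_0 ≅ Z,  H_1 ≅ Z/2,  H_2 = 0.

Take the total order a < b < c < d < e < f on the vertex set. Then K (dimension 2) consists of the simplices:

  0-simplices (6): a, b, c, d, e, f
  1-simplices (15): ab, ac, ad, ae, af, bc, bd, be, bf, cd, ce, cf, de, df, ef
  2-simplices (10): abc, abe, acd, adf, aef, bcf, bde, bdf, cde, cef

giving chain groups C_0 ≅ Z^6, C_1 ≅ Z^15, C_2 ≅ Z^10.

∂_1: C_1 → C_0 sends each edge [p,q] (with p < q) to q − p.
This gives a 6×15 integer matrix of rank 5; reducing to Smith normal form yields diagonal entries (1,1,1,1,1).

The boundary map ∂_2: C_2 → C_1 acts by ∂[p,q,r] = [q,r] − [p,r] + [p,q]. For instance
  ∂cde = de − ce + cd,
  ∂adf = df − af + ad.
As a 15×10 matrix over Z this has rank 10, with invariant factors (1,1,1,1,1,1,1,1,1,2).

Computing H_k = (kernel of ∂_k) / (image of ∂_{k+1}):

  H_0: rank C_0 − rank ∂_1 = 6 − 5 = 1, and the invariant factors of ∂_1 are all 1, so H_0 = Z.
  H_1: rank ker ∂_1 − rank ∂_2 = (15 − 5) − 10 = 0, and ∂_2 has invariant factor 2 > 1, so H_1 = Z/2.
  H_2: rank ker ∂_2 − rank ∂_3 = (10 − 10) − 0 = 0, and there is no ∂_3, so H_2 = 0.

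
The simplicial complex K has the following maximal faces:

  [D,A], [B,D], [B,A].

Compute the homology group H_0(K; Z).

H_0 = Z.

Take the total order A < B < D on the vertex set. Then K (dimension 1) consists of the simplices:

  0-simplices (3): A, B, D
  1-simplices (3): AB, AD, BD

giving chain groups C_0 ≅ Z^3, C_1 ≅ Z^3.

∂_1: C_1 → C_0 sends each edge [p,q] (with p < q) to q − p. For instance
  ∂AB = B − A.
The 3×3 boundary matrix has rank 2 and Smith normal form diag(1,1).

Reading off H_k = ker ∂_k / im ∂_{k+1}:

  H_0: rank C_0 − rank ∂_1 = 3 − 2 = 1, and the invariant factors of ∂_1 are all 1, so H_0 ≅ Z.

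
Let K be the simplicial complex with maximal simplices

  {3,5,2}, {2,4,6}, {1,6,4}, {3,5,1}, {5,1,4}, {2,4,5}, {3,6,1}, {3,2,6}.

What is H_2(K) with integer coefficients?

Fix the vertex order 1 < 2 < 3 < 4 < 5 < 6 and write every simplex with vertices in increasing order. Then dim K = 2 and the simplices of K are:

  0-simplices (6): [1], [2], [3], [4], [5], [6]
  1-simplices (12): [1,3], [1,4], [1,5], [1,6], [2,3], [2,4], [2,5], [2,6], [3,5], [3,6], [4,5], [4,6]
  2-simplices (8): [1,3,5], [1,3,6], [1,4,5], [1,4,6], [2,3,5], [2,3,6], [2,4,5], [2,4,6]

so the chain groups are C_0 ≅ Z^6, C_1 ≅ Z^12, C_2 ≅ Z^8.

The boundary map ∂_1: C_1 → C_0 is given by ∂[p,q] = [q] − [p]. For instance
  ∂[3,5] = [5] − [3].
As a 6×12 matrix over Z this has rank 5, with invariant factors (1,1,1,1,1).

The boundary map ∂_2: C_2 → C_1 sends each 2-simplex [p,q,r] to [q,r] − [p,r] + [p,q]. For instance
  ∂[1,3,5] = [3,5] − [1,5] + [1,3],
  ∂[2,3,5] = [3,5] − [2,5] + [2,3].
As a 12×8 matrix over Z this has rank 7, with invariant factors (1,1,1,1,1,1,1).

From H_k ≅ ker(∂_k) / im(∂_{k+1}) we obtain:

  H_2: rank ker ∂_2 − rank ∂_3 = (8 − 7) − 0 = 1, and there is no ∂_3, so H_2 ≅ Z.

H_2 = Z.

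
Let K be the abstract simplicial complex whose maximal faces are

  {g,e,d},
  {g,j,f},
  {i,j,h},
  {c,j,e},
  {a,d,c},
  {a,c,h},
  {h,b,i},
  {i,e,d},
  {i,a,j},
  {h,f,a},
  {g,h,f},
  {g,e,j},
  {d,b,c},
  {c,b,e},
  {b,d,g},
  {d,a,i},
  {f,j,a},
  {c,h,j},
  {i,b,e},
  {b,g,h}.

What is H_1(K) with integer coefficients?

H_1 ≅ Z ⊕ Z_2.

Fix the vertex order a < b < c < d < e < f < g < h < i < j and write every simplex with vertices in increasing order. Then dim K = 2 and the simplices of K are:

  0-simplices (10): a, b, c, d, e, f, g, h, i, j
  1-simplices (30): ac, ad, af, ah, ai, aj, bc, bd, be, bg, bh, bi, cd, ce, ch, cj, de, dg, di, eg, ei, ej, fg, fh, fj, gh, gj, hi, hj, ij
  2-simplices (20): acd, ach, adi, afh, afj, aij, bcd, bce, bdg, bei, bgh, bhi, cej, chj, deg, dei, egj, fgh, fgj, hij

so the chain groups are C_0 ≅ Z^10, C_1 ≅ Z^30, C_2 ≅ Z^20.

∂_1: C_1 → C_0 is given by ∂[p,q] = [q] − [p]. For instance
  ∂dg = g − d.
The 10×30 boundary matrix has rank 9 and Smith normal form diag(1,1,1,1,1,1,1,1,1).

The boundary map ∂_2: C_2 → C_1 acts by ∂[p,q,r] = [q,r] − [p,r] + [p,q]. For instance
  ∂hij = ij − hj + hi,
  ∂dei = ei − di + de.
The 30×20 boundary matrix has rank 20 and Smith normal form diag(1,1,1,1,1,1,1,1,1,1,1,1,1,1,1,1,1,1,1,2).

Computing H_k = (kernel of ∂_k) / (image of ∂_{k+1}):

  H_1: rank ker ∂_1 − rank ∂_2 = (30 − 9) − 20 = 1, and ∂_2 has invariant factor 2 > 1, so H_1 = Z ⊕ Z_2.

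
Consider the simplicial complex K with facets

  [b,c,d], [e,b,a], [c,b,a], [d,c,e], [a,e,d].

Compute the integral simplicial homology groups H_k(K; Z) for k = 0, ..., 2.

H_0 ≅ Z,  H_1 ≅ Z,  H_2 = 0.

We work with the vertex ordering a < b < c < d < e. The simplices of K, each written with vertices in increasing order, are:

  0-simplices (5): a, b, c, d, e
  1-simplices (10): ab, ac, ad, ae, bc, bd, be, cd, ce, de
  2-simplices (5): abc, abe, ade, bcd, cde

so the chain groups are C_0 ≅ Z^5, C_1 ≅ Z^10, C_2 ≅ Z^5.

∂_1: C_1 → C_0 sends each edge [p,q] (with p < q) to q − p.
The 5×10 boundary matrix has rank 4 and Smith normal form diag(1,1,1,1).

Boundary ∂_2: C_2 → C_1 acts by ∂[p,q,r] = [q,r] − [p,r] + [p,q]. For instance
  ∂abe = be − ae + ab,
  ∂ade = de − ae + ad.
The resulting 10×5 matrix has rank 5, and its Smith normal form has invariant factors (1,1,1,1,1).

Reading off H_k = ker ∂_k / im ∂_{k+1}:

  H_0: rank C_0 − rank ∂_1 = 5 − 4 = 1, and the invariant factors of ∂_1 are all 1, so H_0 ≅ Z.
  H_1: rank ker ∂_1 − rank ∂_2 = (10 − 4) − 5 = 1, and the invariant factors of ∂_2 are all 1, so H_1 ≅ Z.
  H_2: rank ker ∂_2 − rank ∂_3 = (5 − 5) − 0 = 0, and there is no ∂_3, so H_2 ≅ 0.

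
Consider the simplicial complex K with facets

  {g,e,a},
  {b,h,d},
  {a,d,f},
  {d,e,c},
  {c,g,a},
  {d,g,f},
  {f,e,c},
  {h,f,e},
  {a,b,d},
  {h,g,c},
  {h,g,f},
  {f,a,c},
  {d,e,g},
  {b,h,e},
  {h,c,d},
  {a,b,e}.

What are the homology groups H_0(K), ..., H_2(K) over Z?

Order the vertices as a < b < c < d < e < f < g < h. Listing each simplex with vertices in this order, K has dimension 2 with simplices:

  0-simplices (8): a, b, c, d, e, f, g, h
  1-simplices (24): ab, ac, ad, ae, af, ag, bd, be, bh, cd, ce, cf, cg, ch, de, df, dg, dh, ef, eg, eh, fg, fh, gh
  2-simplices (16): abd, abe, acf, acg, adf, aeg, bdh, beh, cde, cdh, cef, cgh, deg, dfg, efh, fgh

so the chain groups are C_0 ≅ Z^8, C_1 ≅ Z^24, C_2 ≅ Z^16.

The boundary map ∂_1: C_1 → C_0 is given by ∂[p,q] = [q] − [p].
The 8×24 boundary matrix has rank 7 and Smith normal form diag(1,1,1,1,1,1,1).

The boundary map ∂_2: C_2 → C_1 sends each 2-simplex [p,q,r] to [q,r] − [p,r] + [p,q]. For instance
  ∂bdh = dh − bh + bd,
  ∂acf = cf − af + ac.
This gives a 24×16 integer matrix of rank 15; reducing to Smith normal form yields diagonal entries (1,1,1,1,1,1,1,1,1,1,1,1,1,1,1).

Reading off H_k = ker ∂_k / im ∂_{k+1}:

  H_0: rank C_0 − rank ∂_1 = 8 − 7 = 1, and the invariant factors of ∂_1 are all 1, so H_0 = Z.
  H_1: rank ker ∂_1 − rank ∂_2 = (24 − 7) − 15 = 2, and the invariant factors of ∂_2 are all 1, so H_1 = Z^2.
  H_2: rank ker ∂_2 − rank ∂_3 = (16 − 15) − 0 = 1, and there is no ∂_3, so H_2 = Z.

As a check, the Euler characteristic is 8 − 24 + 16 = 0, which agrees with 1 − 2 + 1 = 0.
(K is a triangulation of the torus T^2.)

H_0 = Z,  H_1 = Z^2,  H_2 = Z.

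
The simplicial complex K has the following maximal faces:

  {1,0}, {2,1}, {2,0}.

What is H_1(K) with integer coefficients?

We work with the vertex ordering 0 < 1 < 2. The simplices of K, each written with vertices in increasing order, are:

  0-simplices (3): [0], [1], [2]
  1-simplices (3): [0,1], [0,2], [1,2]

Hence C_0 ≅ Z^3, C_1 ≅ Z^3.

Boundary ∂_1: C_1 → C_0 sends each edge [p,q] (with p < q) to q − p.
This gives a 3×3 integer matrix of rank 2; reducing to Smith normal form yields diagonal entries (1,1).

Reading off H_k = ker ∂_k / im ∂_{k+1}:

  H_1: rank ker ∂_1 − rank ∂_2 = (3 − 2) − 0 = 1, and there is no ∂_2, so H_1 ≅ Z.

H_1 = Z.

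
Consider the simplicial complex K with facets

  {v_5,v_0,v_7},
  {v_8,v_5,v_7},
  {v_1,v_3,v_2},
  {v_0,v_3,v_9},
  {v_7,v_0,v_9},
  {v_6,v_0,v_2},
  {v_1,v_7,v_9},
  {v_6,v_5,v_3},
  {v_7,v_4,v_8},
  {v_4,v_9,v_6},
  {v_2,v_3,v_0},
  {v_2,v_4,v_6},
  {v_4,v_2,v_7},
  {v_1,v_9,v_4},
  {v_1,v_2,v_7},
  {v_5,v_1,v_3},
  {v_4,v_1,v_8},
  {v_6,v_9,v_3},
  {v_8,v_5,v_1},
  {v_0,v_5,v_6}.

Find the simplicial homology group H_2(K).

H_2 ≅ 0.

We work with the vertex ordering v_0 < v_1 < v_2 < v_3 < v_4 < v_5 < v_6 < v_7 < v_8 < v_9. The simplices of K, each written with vertices in increasing order, are:

  0-simplices (10): [v_0], [v_1], [v_2], [v_3], [v_4], [v_5], [v_6], [v_7], [v_8], [v_9]
  1-simplices (30): (30 of them)
  2-simplices (20): (20 of them)

Hence C_0 ≅ Z^10, C_1 ≅ Z^30, C_2 ≅ Z^20.

The boundary map ∂_1: C_1 → C_0 sends each edge [p,q] (with p < q) to q − p. For instance
  ∂[v_0,v_6] = [v_6] − [v_0].
The 10×30 boundary matrix has rank 9 and Smith normal form diag(1,1,1,1,1,1,1,1,1).

The boundary map ∂_2: C_2 → C_1 maps a triangle to the signed sum of its edges. For instance
  ∂[v_1,v_3,v_5] = [v_3,v_5] − [v_1,v_5] + [v_1,v_3],
  ∂[v_2,v_4,v_7] = [v_4,v_7] − [v_2,v_7] + [v_2,v_4].
The 30×20 boundary matrix has rank 20 and Smith normal form diag(1,1,1,1,1,1,1,1,1,1,1,1,1,1,1,1,1,1,1,2).

Reading off H_k = ker ∂_k / im ∂_{k+1}:

  H_2: rank ker ∂_2 − rank ∂_3 = (20 − 20) − 0 = 0, and there is no ∂_3, so H_2 ≅ 0.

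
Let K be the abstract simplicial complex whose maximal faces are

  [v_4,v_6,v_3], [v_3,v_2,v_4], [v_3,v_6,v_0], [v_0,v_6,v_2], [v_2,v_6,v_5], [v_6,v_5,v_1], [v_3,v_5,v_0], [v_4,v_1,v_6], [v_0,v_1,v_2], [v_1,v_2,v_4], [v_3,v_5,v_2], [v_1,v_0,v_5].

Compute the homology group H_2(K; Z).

K has 7 vertices, 18 edges, 12 triangles.
rank ∂_2 = 12, rank ∂_3 = 0 ⇒ b_2 = 12 − 12 − 0 = 0. So H_2 = 0.

H_2 ≅ 0.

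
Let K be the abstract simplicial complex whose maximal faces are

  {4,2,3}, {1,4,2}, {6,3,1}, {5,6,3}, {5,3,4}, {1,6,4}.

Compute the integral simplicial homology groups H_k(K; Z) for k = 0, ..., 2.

K has 6 vertices, 12 edges, 6 triangles.
rank ∂_0 = 0, rank ∂_1 = 5 ⇒ b_0 = 6 − 0 − 5 = 1; all invariant factors of ∂_1 are 1 so no torsion. So H_0 ≅ Z.
rank ∂_1 = 5, rank ∂_2 = 6 ⇒ b_1 = 12 − 5 − 6 = 1; all invariant factors of ∂_2 are 1 so no torsion. So H_1 ≅ Z.
rank ∂_2 = 6, rank ∂_3 = 0 ⇒ b_2 = 6 − 6 − 0 = 0. So H_2 ≅ 0.

H_0 = Z,  H_1 = Z,  H_2 = 0.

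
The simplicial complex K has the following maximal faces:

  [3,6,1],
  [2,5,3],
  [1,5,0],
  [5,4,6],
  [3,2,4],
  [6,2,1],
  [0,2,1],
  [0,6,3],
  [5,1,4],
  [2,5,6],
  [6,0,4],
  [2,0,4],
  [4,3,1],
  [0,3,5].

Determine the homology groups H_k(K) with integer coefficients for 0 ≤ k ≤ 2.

H_0 ≅ Z,  H_1 ≅ Z^2,  H_2 ≅ Z.

Take the total order 0 < 1 < 2 < 3 < 4 < 5 < 6 on the vertex set. Then K (dimension 2) consists of the simplices:

  0-simplices (7): [0], [1], [2], [3], [4], [5], [6]
  1-simplices (21): [0,1], [0,2], [0,3], [0,4], [0,5], [0,6], [1,2], [1,3], [1,4], [1,5], [1,6], [2,3], [2,4], [2,5], [2,6], [3,4], [3,5], [3,6], [4,5], [4,6], [5,6]
  2-simplices (14): [0,1,2], [0,1,5], [0,2,4], [0,3,5], [0,3,6], [0,4,6], [1,2,6], [1,3,4], [1,3,6], [1,4,5], [2,3,4], [2,3,5], [2,5,6], [4,5,6]

giving chain groups C_0 ≅ Z^7, C_1 ≅ Z^21, C_2 ≅ Z^14.

Boundary ∂_1: C_1 → C_0 is given by ∂[p,q] = [q] − [p].
The 7×21 boundary matrix has rank 6 and Smith normal form diag(1,1,1,1,1,1).

The boundary map ∂_2: C_2 → C_1 maps a triangle to the signed sum of its edges. For instance
  ∂[2,3,4] = [3,4] − [2,4] + [2,3],
  ∂[0,3,5] = [3,5] − [0,5] + [0,3].
The resulting 21×14 matrix has rank 13, and its Smith normal form has invariant factors (1,1,1,1,1,1,1,1,1,1,1,1,1).

Reading off H_k = ker ∂_k / im ∂_{k+1}:

  H_0: rank C_0 − rank ∂_1 = 7 − 6 = 1, and the invariant factors of ∂_1 are all 1, so H_0 = Z.
  H_1: rank ker ∂_1 − rank ∂_2 = (21 − 6) − 13 = 2, and the invariant factors of ∂_2 are all 1, so H_1 = Z^2.
  H_2: rank ker ∂_2 − rank ∂_3 = (14 − 13) − 0 = 1, and there is no ∂_3, so H_2 = Z.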